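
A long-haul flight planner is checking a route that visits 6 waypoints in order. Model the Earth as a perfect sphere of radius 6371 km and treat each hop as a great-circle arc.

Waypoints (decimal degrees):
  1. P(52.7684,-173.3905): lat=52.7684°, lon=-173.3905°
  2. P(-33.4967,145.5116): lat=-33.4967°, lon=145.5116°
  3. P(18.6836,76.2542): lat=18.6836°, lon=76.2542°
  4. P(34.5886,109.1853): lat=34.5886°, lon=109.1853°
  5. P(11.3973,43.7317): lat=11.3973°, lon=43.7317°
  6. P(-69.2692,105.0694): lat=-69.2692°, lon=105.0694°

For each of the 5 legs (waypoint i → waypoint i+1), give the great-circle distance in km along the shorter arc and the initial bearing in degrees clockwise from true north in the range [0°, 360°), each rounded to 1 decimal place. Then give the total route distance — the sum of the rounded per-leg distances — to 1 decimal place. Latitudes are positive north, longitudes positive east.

Leg 1: dist=10384.8 km, bearing=213.3°
Leg 2: dist=9350.2 km, bearing=297.0°
Leg 3: dist=3695.8 km, bearing=54.7°
Leg 4: dist=7052.0 km, bearing=265.6°
Leg 5: dist=10124.7 km, bearing=161.9°
Total: 40607.5 km

Leg 1: φ1=0.9209823, φ2=-0.5846277, Δφ=-1.5056100, Δλ=5.5658916 rad; a=sin²(Δφ/2)+cosφ1·cosφ2·sin²(Δλ/2)=0.5295939045; c=2·atan2(√a, √(1-a))=1.630018748; dist=6371·c=10384.849 ≈ 10384.8 km; running total=10384.8 km
Leg 1 bearing: y=sinΔλ·cosφ2=-0.54817376, x=cosφ1·sinφ2-sinφ1·cosφ2·cosΔλ=-0.83426754; θ=atan2(y, x)=-146.6922° <0 so +360° → 213.3078° ≈ 213.3°
Leg 2: φ1=-0.5846277, φ2=0.3260903, Δφ=0.9107180, Δλ=-1.2087697 rad; a=sin²(Δφ/2)+cosφ1·cosφ2·sin²(Δλ/2)=0.4485043025; c=2·atan2(√a, √(1-a))=1.467621982; dist=6371·c=9350.220 ≈ 9350.2 km; running total=19735.0 km
Leg 2 bearing: y=sinΔλ·cosφ2=-0.88589880, x=cosφ1·sinφ2-sinφ1·cosφ2·cosΔλ=0.45230088; θ=atan2(y, x)=-62.9531° <0 so +360° → 297.0469° ≈ 297.0°
Leg 3: φ1=0.3260903, φ2=0.6036850, Δφ=0.2775946, Δλ=0.5747561 rad; a=sin²(Δφ/2)+cosφ1·cosφ2·sin²(Δλ/2)=0.0817938016; c=2·atan2(√a, √(1-a))=0.580091692; dist=6371·c=3695.764 ≈ 3695.8 km; running total=23430.8 km
Leg 3 bearing: y=sinΔλ·cosφ2=0.44754313, x=cosφ1·sinφ2-sinφ1·cosφ2·cosΔλ=0.31641658; θ=atan2(y, x)=54.7394° ≈ 54.7°
Leg 4: φ1=0.6036850, φ2=0.1989204, Δφ=-0.4047645, Δλ=-1.1423808 rad; a=sin²(Δφ/2)+cosφ1·cosφ2·sin²(Δλ/2)=0.2762808727; c=2·atan2(√a, √(1-a))=1.106897526; dist=6371·c=7052.044 ≈ 7052.0 km; running total=30482.8 km
Leg 4 bearing: y=sinΔλ·cosφ2=-0.89168778, x=cosφ1·sinφ2-sinφ1·cosφ2·cosΔλ=-0.06849757; θ=atan2(y, x)=-94.3927° <0 so +360° → 265.6073° ≈ 265.6°
Leg 5: φ1=0.1989204, φ2=-1.2089756, Δφ=-1.4078960, Δλ=1.0705448 rad; a=sin²(Δφ/2)+cosφ1·cosφ2·sin²(Δλ/2)=0.5091903000; c=2·atan2(√a, √(1-a))=1.589177962; dist=6371·c=10124.653 ≈ 10124.7 km; running total=40607.5 km
Leg 5 bearing: y=sinΔλ·cosφ2=0.31060192, x=cosφ1·sinφ2-sinφ1·cosφ2·cosΔλ=-0.95036235; θ=atan2(y, x)=161.9013° ≈ 161.9°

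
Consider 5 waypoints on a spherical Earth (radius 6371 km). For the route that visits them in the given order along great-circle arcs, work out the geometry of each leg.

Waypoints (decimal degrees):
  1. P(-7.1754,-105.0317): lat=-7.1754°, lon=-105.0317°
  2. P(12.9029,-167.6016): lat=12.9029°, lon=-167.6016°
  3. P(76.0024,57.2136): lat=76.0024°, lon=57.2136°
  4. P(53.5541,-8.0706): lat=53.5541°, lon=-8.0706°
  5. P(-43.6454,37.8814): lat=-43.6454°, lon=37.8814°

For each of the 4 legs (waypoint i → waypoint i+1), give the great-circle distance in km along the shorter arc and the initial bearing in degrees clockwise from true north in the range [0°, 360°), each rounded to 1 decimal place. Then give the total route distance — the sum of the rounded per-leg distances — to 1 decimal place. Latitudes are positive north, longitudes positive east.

Leg 1: dist=7262.7 km, bearing=287.8°
Leg 2: dist=9692.6 km, bearing=350.2°
Leg 3: dist=3646.7 km, bearing=265.1°
Leg 4: dist=11659.0 km, bearing=147.4°
Total: 32261.0 km

Leg 1: φ1=-0.1252344, φ2=0.2251981, Δφ=0.3504324, Δλ=-1.0920508 rad; a=sin²(Δφ/2)+cosφ1·cosφ2·sin²(Δλ/2)=0.2911870540; c=2·atan2(√a, √(1-a))=1.139965456; dist=6371·c=7262.720 ≈ 7262.7 km; running total=7262.7 km
Leg 1 bearing: y=sinΔλ·cosφ2=-0.86516217, x=cosφ1·sinφ2-sinφ1·cosφ2·cosΔλ=0.27763830; θ=atan2(y, x)=-72.2081° <0 so +360° → 287.7919° ≈ 287.8°
Leg 2: φ1=0.2251981, φ2=1.3264921, Δφ=1.1012940, Δλ=3.9237654 rad; a=sin²(Δφ/2)+cosφ1·cosφ2·sin²(Δλ/2)=0.4752926441; c=2·atan2(√a, √(1-a))=1.521361483; dist=6371·c=9692.594 ≈ 9692.6 km; running total=16955.3 km
Leg 2 bearing: y=sinΔλ·cosφ2=-0.17048333, x=cosφ1·sinφ2-sinφ1·cosφ2·cosΔλ=0.98412073; θ=atan2(y, x)=-9.8280° <0 so +360° → 350.1720° ≈ 350.2°
Leg 3: φ1=1.3264921, φ2=0.9346954, Δφ=-0.3917967, Δλ=-1.1394242 rad; a=sin²(Δφ/2)+cosφ1·cosφ2·sin²(Δλ/2)=0.0796939306; c=2·atan2(√a, √(1-a))=0.572383931; dist=6371·c=3646.658 ≈ 3646.7 km; running total=20602.0 km
Leg 3 bearing: y=sinΔλ·cosφ2=-0.53964307, x=cosφ1·sinφ2-sinφ1·cosφ2·cosΔλ=-0.04643905; θ=atan2(y, x)=-94.9185° <0 so +360° → 265.0815° ≈ 265.1°
Leg 4: φ1=0.9346954, φ2=-0.7617559, Δφ=-1.6964513, Δλ=0.8020137 rad; a=sin²(Δφ/2)+cosφ1·cosφ2·sin²(Δλ/2)=0.6281628361; c=2·atan2(√a, √(1-a))=1.830015274; dist=6371·c=11659.027 ≈ 11659.0 km; running total=32261.0 km
Leg 4 bearing: y=sinΔλ·cosφ2=0.52011110, x=cosφ1·sinφ2-sinφ1·cosφ2·cosΔλ=-0.81472792; θ=atan2(y, x)=147.4464° ≈ 147.4°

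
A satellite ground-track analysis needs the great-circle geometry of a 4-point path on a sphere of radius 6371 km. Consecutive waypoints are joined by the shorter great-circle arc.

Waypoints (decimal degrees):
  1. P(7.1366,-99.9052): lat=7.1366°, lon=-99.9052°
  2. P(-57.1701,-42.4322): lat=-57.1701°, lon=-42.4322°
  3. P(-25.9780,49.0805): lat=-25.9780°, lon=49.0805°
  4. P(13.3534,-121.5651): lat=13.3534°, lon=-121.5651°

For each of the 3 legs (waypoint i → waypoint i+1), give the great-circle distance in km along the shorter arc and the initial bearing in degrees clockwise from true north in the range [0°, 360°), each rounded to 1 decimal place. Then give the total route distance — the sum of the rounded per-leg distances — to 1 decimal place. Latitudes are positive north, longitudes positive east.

Leg 1: dist=8823.0 km, bearing=152.3°
Leg 2: dist=7694.1 km, bearing=106.0°
Leg 3: dist=18305.0 km, bearing=216.6°
Total: 34822.1 km

Leg 1: φ1=0.1245572, φ2=-0.9978065, Δφ=-1.1223636, Δλ=1.0030931 rad; a=sin²(Δφ/2)+cosφ1·cosφ2·sin²(Δλ/2)=0.4075703243; c=2·atan2(√a, √(1-a))=1.384867581; dist=6371·c=8822.991 ≈ 8823.0 km; running total=8823.0 km
Leg 1 bearing: y=sinΔλ·cosφ2=0.45710464, x=cosφ1·sinφ2-sinφ1·cosφ2·cosΔλ=-0.86998986; θ=atan2(y, x)=152.2819° ≈ 152.3°
Leg 2: φ1=-0.9978065, φ2=-0.4534016, Δφ=0.5444048, Δλ=1.5971979 rad; a=sin²(Δφ/2)+cosφ1·cosφ2·sin²(Δλ/2)=0.3223998430; c=2·atan2(√a, √(1-a))=1.207667981; dist=6371·c=7694.053 ≈ 7694.1 km; running total=16517.1 km
Leg 2 bearing: y=sinΔλ·cosφ2=0.89864901, x=cosφ1·sinφ2-sinφ1·cosφ2·cosΔλ=-0.25741540; θ=atan2(y, x)=105.9842° ≈ 106.0°
Leg 3: φ1=-0.4534016, φ2=0.2330608, Δφ=0.6864624, Δλ=-2.9783276 rad; a=sin²(Δφ/2)+cosφ1·cosφ2·sin²(Δλ/2)=0.9820958330; c=2·atan2(√a, √(1-a))=2.873174679; dist=6371·c=18304.996 ≈ 18305.0 km; running total=34822.1 km
Leg 3 bearing: y=sinΔλ·cosφ2=-0.15814628, x=cosφ1·sinφ2-sinφ1·cosφ2·cosΔλ=-0.21289477; θ=atan2(y, x)=-143.3936° <0 so +360° → 216.6064° ≈ 216.6°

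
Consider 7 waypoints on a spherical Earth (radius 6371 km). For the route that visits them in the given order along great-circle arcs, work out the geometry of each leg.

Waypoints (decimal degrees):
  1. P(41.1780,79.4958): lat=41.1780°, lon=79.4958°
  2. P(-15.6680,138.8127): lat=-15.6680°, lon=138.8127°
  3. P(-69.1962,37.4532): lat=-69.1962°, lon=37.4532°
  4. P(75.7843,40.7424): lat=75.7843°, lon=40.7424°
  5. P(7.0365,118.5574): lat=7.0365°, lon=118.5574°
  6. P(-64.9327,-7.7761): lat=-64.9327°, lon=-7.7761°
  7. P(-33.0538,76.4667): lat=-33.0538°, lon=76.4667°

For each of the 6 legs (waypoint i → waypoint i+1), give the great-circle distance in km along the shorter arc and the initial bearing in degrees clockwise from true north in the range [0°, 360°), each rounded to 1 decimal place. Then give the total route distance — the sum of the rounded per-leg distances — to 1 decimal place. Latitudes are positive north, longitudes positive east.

Leg 1: dist=8776.7 km, bearing=122.5°
Leg 2: dist=8821.4 km, bearing=200.8°
Leg 3: dist=16122.7 km, bearing=1.4°
Leg 4: dist=8917.9 km, bearing=100.1°
Leg 5: dist=12354.4 km, bearing=201.5°
Leg 6: dist=6451.1 km, bearing=100.5°
Total: 61444.2 km

Leg 1: φ1=0.7186917, φ2=-0.2734582, Δφ=-0.9921499, Δλ=1.0352752 rad; a=sin²(Δφ/2)+cosφ1·cosφ2·sin²(Δλ/2)=0.4040012262; c=2·atan2(√a, √(1-a))=1.377599168; dist=6371·c=8776.684 ≈ 8776.7 km; running total=8776.7 km
Leg 1 bearing: y=sinΔλ·cosφ2=0.82804747, x=cosφ1·sinφ2-sinφ1·cosφ2·cosΔλ=-0.52675833; θ=atan2(y, x)=122.4623° ≈ 122.5°
Leg 2: φ1=-0.2734582, φ2=-1.2077015, Δφ=-0.9342433, Δλ=-1.7690570 rad; a=sin²(Δφ/2)+cosφ1·cosφ2·sin²(Δλ/2)=0.4074505275; c=2·atan2(√a, √(1-a))=1.384623781; dist=6371·c=8821.438 ≈ 8821.4 km; running total=17598.1 km
Leg 2 bearing: y=sinΔλ·cosφ2=-0.34821143, x=cosφ1·sinφ2-sinφ1·cosφ2·cosΔλ=-0.91895984; θ=atan2(y, x)=-159.2473° <0 so +360° → 200.7527° ≈ 200.8°
Leg 3: φ1=-1.2077015, φ2=1.3226856, Δφ=2.5303871, Δλ=0.0574074 rad; a=sin²(Δφ/2)+cosφ1·cosφ2·sin²(Δλ/2)=0.9095502340; c=2·atan2(√a, √(1-a))=2.530637501; dist=6371·c=16122.692 ≈ 16122.7 km; running total=33720.8 km
Leg 3 bearing: y=sinΔλ·cosφ2=0.01408996, x=cosφ1·sinφ2-sinφ1·cosφ2·cosΔλ=0.57347702; θ=atan2(y, x)=1.4074° ≈ 1.4°
Leg 4: φ1=1.3226856, φ2=0.1228101, Δφ=-1.1998755, Δλ=1.3581280 rad; a=sin²(Δφ/2)+cosφ1·cosφ2·sin²(Δλ/2)=0.4149035890; c=2·atan2(√a, √(1-a))=1.399770984; dist=6371·c=8917.941 ≈ 8917.9 km; running total=42638.7 km
Leg 4 bearing: y=sinΔλ·cosφ2=0.97010918, x=cosφ1·sinφ2-sinφ1·cosφ2·cosΔλ=-0.17298145; θ=atan2(y, x)=100.1102° ≈ 100.1°
Leg 5: φ1=0.1228101, φ2=-1.1332894, Δφ=-1.2560995, Δλ=-2.2049355 rad; a=sin²(Δφ/2)+cosφ1·cosφ2·sin²(Δλ/2)=0.6800489389; c=2·atan2(√a, √(1-a))=1.939169134; dist=6371·c=12354.447 ≈ 12354.4 km; running total=54993.1 km
Leg 5 bearing: y=sinΔλ·cosφ2=-0.34131102, x=cosφ1·sinφ2-sinφ1·cosφ2·cosΔλ=-0.86823747; θ=atan2(y, x)=-158.5398° <0 so +360° → 201.4602° ≈ 201.5°
Leg 6: φ1=-1.1332894, φ2=-0.5768976, Δφ=0.5563918, Δλ=1.4703142 rad; a=sin²(Δφ/2)+cosφ1·cosφ2·sin²(Δλ/2)=0.2351622453; c=2·atan2(√a, √(1-a))=1.012578371; dist=6371·c=6451.137 ≈ 6451.1 km; running total=61444.2 km
Leg 6 bearing: y=sinΔλ·cosφ2=0.83393105, x=cosφ1·sinφ2-sinφ1·cosφ2·cosΔλ=-0.15492856; θ=atan2(y, x)=100.5245° ≈ 100.5°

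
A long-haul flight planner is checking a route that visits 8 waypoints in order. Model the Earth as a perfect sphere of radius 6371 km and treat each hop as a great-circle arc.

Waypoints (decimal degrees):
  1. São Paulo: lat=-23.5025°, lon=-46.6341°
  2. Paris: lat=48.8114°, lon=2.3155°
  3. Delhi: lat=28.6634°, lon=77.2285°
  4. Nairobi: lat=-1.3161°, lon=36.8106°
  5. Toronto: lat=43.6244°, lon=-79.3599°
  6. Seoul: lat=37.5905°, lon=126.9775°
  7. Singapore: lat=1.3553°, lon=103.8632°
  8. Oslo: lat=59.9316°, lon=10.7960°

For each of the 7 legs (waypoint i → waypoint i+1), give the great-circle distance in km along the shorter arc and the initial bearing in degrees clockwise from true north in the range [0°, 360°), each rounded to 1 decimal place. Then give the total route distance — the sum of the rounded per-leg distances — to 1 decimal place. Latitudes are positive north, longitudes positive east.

Leg 1: φ1=-0.4101960, φ2=0.8519196, Δφ=1.2621156, Δλ=0.8543317 rad; a=sin²(Δφ/2)+cosφ1·cosφ2·sin²(Δλ/2)=0.4517531799; c=2·atan2(√a, √(1-a))=1.474152313; dist=6371·c=9391.824 ≈ 9391.8 km; running total=9391.8 km
Leg 1 bearing: y=sinΔλ·cosφ2=0.49662602, x=cosφ1·sinφ2-sinφ1·cosφ2·cosΔλ=0.86258424; θ=atan2(y, x)=29.9308° ≈ 29.9°
Leg 2: φ1=0.8519196, φ2=0.5002707, Δφ=-0.3516489, Δλ=1.3074785 rad; a=sin²(Δφ/2)+cosφ1·cosφ2·sin²(Δλ/2)=0.2443143974; c=2·atan2(√a, √(1-a))=1.034016680; dist=6371·c=6587.720 ≈ 6587.7 km; running total=15979.5 km
Leg 2 bearing: y=sinΔλ·cosφ2=0.84720845, x=cosφ1·sinφ2-sinφ1·cosφ2·cosΔλ=0.14400461; θ=atan2(y, x)=80.3533° ≈ 80.4°
Leg 3: φ1=0.5002707, φ2=-0.0229703, Δφ=-0.5232410, Δλ=-0.7054254 rad; a=sin²(Δφ/2)+cosφ1·cosφ2·sin²(Δλ/2)=0.1715785390; c=2·atan2(√a, √(1-a))=0.854172196; dist=6371·c=5441.931 ≈ 5441.9 km; running total=21421.4 km
Leg 3 bearing: y=sinΔλ·cosφ2=-0.64818674, x=cosφ1·sinφ2-sinφ1·cosφ2·cosΔλ=-0.38524190; θ=atan2(y, x)=-120.7246° <0 so +360° → 239.2754° ≈ 239.3°
Leg 4: φ1=-0.0229703, φ2=0.7613894, Δφ=0.7843597, Δλ=-2.0275577 rad; a=sin²(Δφ/2)+cosφ1·cosφ2·sin²(Δλ/2)=0.6675120941; c=2·atan2(√a, √(1-a))=1.912427228; dist=6371·c=12184.074 ≈ 12184.1 km; running total=33605.5 km
Leg 4 bearing: y=sinΔλ·cosφ2=-0.64967016, x=cosφ1·sinφ2-sinφ1·cosφ2·cosΔλ=0.68241298; θ=atan2(y, x)=-43.5919° <0 so +360° → 316.4081° ≈ 316.4°
Leg 5: φ1=0.7613894, φ2=0.6560780, Δφ=-0.1053114, Δλ=3.6012670 rad; a=sin²(Δφ/2)+cosφ1·cosφ2·sin²(Δλ/2)=0.5465940183; c=2·atan2(√a, √(1-a))=1.664119768; dist=6371·c=10602.107 ≈ 10602.1 km; running total=44207.6 km
Leg 5 bearing: y=sinΔλ·cosφ2=-0.35154915, x=cosφ1·sinφ2-sinφ1·cosφ2·cosΔλ=0.93151982; θ=atan2(y, x)=-20.6762° <0 so +360° → 339.3238° ≈ 339.3°
Leg 6: φ1=0.6560780, φ2=0.0236544, Δφ=-0.6324235, Δλ=-0.4034206 rad; a=sin²(Δφ/2)+cosφ1·cosφ2·sin²(Δλ/2)=0.1284976043; c=2·atan2(√a, √(1-a))=0.733247539; dist=6371·c=4671.520 ≈ 4671.5 km; running total=48879.1 km
Leg 6 bearing: y=sinΔλ·cosφ2=-0.39245685, x=cosφ1·sinφ2-sinφ1·cosφ2·cosΔλ=-0.54214527; θ=atan2(y, x)=-144.0994° <0 so +360° → 215.9006° ≈ 215.9°
Leg 7: φ1=0.0236544, φ2=1.0460037, Δφ=1.0223493, Δλ=-1.6243291 rad; a=sin²(Δφ/2)+cosφ1·cosφ2·sin²(Δλ/2)=0.5031660389; c=2·atan2(√a, √(1-a))=1.577128447; dist=6371·c=10047.885 ≈ 10047.9 km; running total=58927.0 km
Leg 7 bearing: y=sinΔλ·cosφ2=-0.50031576, x=cosφ1·sinφ2-sinφ1·cosφ2·cosΔλ=0.86581987; θ=atan2(y, x)=-30.0216° <0 so +360° → 329.9784° ≈ 330.0°

Leg 1: dist=9391.8 km, bearing=29.9°
Leg 2: dist=6587.7 km, bearing=80.4°
Leg 3: dist=5441.9 km, bearing=239.3°
Leg 4: dist=12184.1 km, bearing=316.4°
Leg 5: dist=10602.1 km, bearing=339.3°
Leg 6: dist=4671.5 km, bearing=215.9°
Leg 7: dist=10047.9 km, bearing=330.0°
Total: 58927.0 km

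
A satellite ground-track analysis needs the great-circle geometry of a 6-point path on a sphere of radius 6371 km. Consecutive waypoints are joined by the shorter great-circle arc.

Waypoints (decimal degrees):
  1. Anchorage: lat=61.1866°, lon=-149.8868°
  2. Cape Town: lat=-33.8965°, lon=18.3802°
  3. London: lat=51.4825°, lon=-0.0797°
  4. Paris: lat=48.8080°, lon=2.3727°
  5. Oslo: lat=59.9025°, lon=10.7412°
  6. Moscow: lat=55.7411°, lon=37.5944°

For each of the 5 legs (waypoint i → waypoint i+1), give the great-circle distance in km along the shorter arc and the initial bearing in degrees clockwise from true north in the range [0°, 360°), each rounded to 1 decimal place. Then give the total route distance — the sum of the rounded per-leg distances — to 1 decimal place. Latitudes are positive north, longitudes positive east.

Leg 1: φ1=1.0679076, φ2=-0.5916055, Δφ=-1.6595132, Δλ=2.9368132 rad; a=sin²(Δφ/2)+cosφ1·cosφ2·sin²(Δλ/2)=0.9401689031; c=2·atan2(√a, √(1-a))=2.647370207; dist=6371·c=16866.396 ≈ 16866.4 km; running total=16866.4 km
Leg 1 bearing: y=sinΔλ·cosφ2=0.16879097, x=cosφ1·sinφ2-sinφ1·cosφ2·cosΔλ=0.44330008; θ=atan2(y, x)=20.8448° ≈ 20.8°
Leg 2: φ1=-0.5916055, φ2=0.8985391, Δφ=1.4901447, Δλ=-0.3221860 rad; a=sin²(Δφ/2)+cosφ1·cosφ2·sin²(Δλ/2)=0.4730166577; c=2·atan2(√a, √(1-a))=1.516803412; dist=6371·c=9663.555 ≈ 9663.6 km; running total=26530.0 km
Leg 2 bearing: y=sinΔλ·cosφ2=-0.19718925, x=cosφ1·sinφ2-sinφ1·cosφ2·cosΔλ=0.97887895; θ=atan2(y, x)=-11.3895° <0 so +360° → 348.6105° ≈ 348.6°
Leg 3: φ1=0.8985391, φ2=0.8518603, Δφ=-0.0466788, Δλ=0.0428025 rad; a=sin²(Δφ/2)+cosφ1·cosφ2·sin²(Δλ/2)=0.0007324481; c=2·atan2(√a, √(1-a))=0.054134166; dist=6371·c=344.889 ≈ 344.9 km; running total=26874.9 km
Leg 3 bearing: y=sinΔλ·cosφ2=0.02818042, x=cosφ1·sinφ2-sinφ1·cosφ2·cosΔλ=-0.04618994; θ=atan2(y, x)=148.6127° ≈ 148.6°
Leg 4: φ1=0.8518603, φ2=1.0454959, Δφ=0.1936356, Δλ=0.1460579 rad; a=sin²(Δφ/2)+cosφ1·cosφ2·sin²(Δλ/2)=0.0111026642; c=2·atan2(√a, √(1-a))=0.211130282; dist=6371·c=1345.111 ≈ 1345.1 km; running total=28220.0 km
Leg 4 bearing: y=sinΔλ·cosφ2=0.07298394, x=cosφ1·sinφ2-sinφ1·cosφ2·cosΔλ=0.19644573; θ=atan2(y, x)=20.3811° ≈ 20.4°
Leg 5: φ1=1.0454959, φ2=0.9728657, Δφ=-0.0726301, Δλ=0.4686768 rad; a=sin²(Δφ/2)+cosφ1·cosφ2·sin²(Δλ/2)=0.0165386388; c=2·atan2(√a, √(1-a))=0.257919578; dist=6371·c=1643.206 ≈ 1643.2 km; running total=29863.2 km
Leg 5 bearing: y=sinΔλ·cosφ2=0.25428043, x=cosφ1·sinφ2-sinφ1·cosφ2·cosΔλ=-0.02004776; θ=atan2(y, x)=94.5079° ≈ 94.5°

Leg 1: dist=16866.4 km, bearing=20.8°
Leg 2: dist=9663.6 km, bearing=348.6°
Leg 3: dist=344.9 km, bearing=148.6°
Leg 4: dist=1345.1 km, bearing=20.4°
Leg 5: dist=1643.2 km, bearing=94.5°
Total: 29863.2 km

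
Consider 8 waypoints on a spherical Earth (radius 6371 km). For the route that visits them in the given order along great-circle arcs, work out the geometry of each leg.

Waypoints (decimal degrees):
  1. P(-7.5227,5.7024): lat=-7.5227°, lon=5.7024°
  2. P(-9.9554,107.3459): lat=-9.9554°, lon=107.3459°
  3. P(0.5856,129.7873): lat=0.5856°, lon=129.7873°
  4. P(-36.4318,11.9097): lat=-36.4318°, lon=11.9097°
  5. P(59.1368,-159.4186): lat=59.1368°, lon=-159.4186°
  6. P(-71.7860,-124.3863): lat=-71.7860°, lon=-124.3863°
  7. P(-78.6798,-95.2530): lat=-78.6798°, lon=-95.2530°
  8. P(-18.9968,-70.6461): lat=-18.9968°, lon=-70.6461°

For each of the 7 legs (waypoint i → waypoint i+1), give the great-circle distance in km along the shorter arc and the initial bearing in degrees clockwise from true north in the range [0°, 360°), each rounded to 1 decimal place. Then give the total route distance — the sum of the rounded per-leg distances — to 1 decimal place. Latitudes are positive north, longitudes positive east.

Leg 1: dist=11124.6 km, bearing=101.6°
Leg 2: dist=2746.0 km, bearing=66.0°
Leg 3: dist=12506.5 km, bearing=230.3°
Leg 4: dist=17413.6 km, bearing=348.8°
Leg 5: dist=14807.2 km, bearing=165.8°
Leg 6: dist=1104.6 km, bearing=146.4°
Leg 7: dist=6760.1 km, bearing=26.8°
Total: 66462.6 km

Leg 1: φ1=-0.1312959, φ2=-0.1737545, Δφ=-0.0424586, Δλ=1.7740137 rad; a=sin²(Δφ/2)+cosφ1·cosφ2·sin²(Δλ/2)=0.5872191442; c=2·atan2(√a, √(1-a))=1.746131608; dist=6371·c=11124.604 ≈ 11124.6 km; running total=11124.6 km
Leg 1 bearing: y=sinΔλ·cosφ2=0.96467478, x=cosφ1·sinφ2-sinφ1·cosφ2·cosΔλ=-0.19741798; θ=atan2(y, x)=101.5657° ≈ 101.6°
Leg 2: φ1=-0.1737545, φ2=0.0102206, Δφ=0.1839752, Δλ=0.3916763 rad; a=sin²(Δφ/2)+cosφ1·cosφ2·sin²(Δλ/2)=0.0457305607; c=2·atan2(√a, √(1-a))=0.431022848; dist=6371·c=2746.047 ≈ 2746.0 km; running total=13870.6 km
Leg 2 bearing: y=sinΔλ·cosφ2=0.38171838, x=cosφ1·sinφ2-sinφ1·cosφ2·cosΔλ=0.16984752; θ=atan2(y, x)=66.0131° ≈ 66.0°
Leg 3: φ1=0.0102206, φ2=-0.6358549, Δφ=-0.6460755, Δλ=-2.0573522 rad; a=sin²(Δφ/2)+cosφ1·cosφ2·sin²(Δλ/2)=0.6911257761; c=2·atan2(√a, √(1-a))=1.963027990; dist=6371·c=12506.451 ≈ 12506.5 km; running total=26377.1 km
Leg 3 bearing: y=sinΔλ·cosφ2=-0.71119342, x=cosφ1·sinφ2-sinφ1·cosφ2·cosΔλ=-0.58998955; θ=atan2(y, x)=-129.6783° <0 so +360° → 230.3217° ≈ 230.3°
Leg 4: φ1=-0.6358549, φ2=1.0321319, Δφ=1.6679867, Δλ=-2.9902429 rad; a=sin²(Δφ/2)+cosφ1·cosφ2·sin²(Δλ/2)=0.9588931188; c=2·atan2(√a, √(1-a))=2.733265213; dist=6371·c=17413.633 ≈ 17413.6 km; running total=43790.7 km
Leg 4 bearing: y=sinΔλ·cosφ2=-0.07734482, x=cosφ1·sinφ2-sinφ1·cosφ2·cosΔλ=0.38946913; θ=atan2(y, x)=-11.2323° <0 so +360° → 348.7677° ≈ 348.8°
Leg 5: φ1=1.0321319, φ2=-1.2529021, Δφ=-2.2850339, Δλ=0.6114290 rad; a=sin²(Δφ/2)+cosφ1·cosφ2·sin²(Δλ/2)=0.8420456266; c=2·atan2(√a, √(1-a))=2.324153408; dist=6371·c=14807.181 ≈ 14807.2 km; running total=58597.9 km
Leg 5 bearing: y=sinΔλ·cosφ2=0.17942540, x=cosφ1·sinφ2-sinφ1·cosφ2·cosΔλ=-0.70698351; θ=atan2(y, x)=165.7596° ≈ 165.8°
Leg 6: φ1=-1.2529021, φ2=-1.3732216, Δφ=-0.1203195, Δλ=0.5084720 rad; a=sin²(Δφ/2)+cosφ1·cosφ2·sin²(Δλ/2)=0.0074958199; c=2·atan2(√a, √(1-a))=0.173373865; dist=6371·c=1104.565 ≈ 1104.6 km; running total=59702.5 km
Leg 6 bearing: y=sinΔλ·cosφ2=0.09556334, x=cosφ1·sinφ2-sinφ1·cosφ2·cosΔλ=-0.14361817; θ=atan2(y, x)=146.3603° ≈ 146.4°
Leg 7: φ1=-1.3732216, φ2=-0.3315567, Δφ=1.0416649, Δλ=0.4294714 rad; a=sin²(Δφ/2)+cosφ1·cosφ2·sin²(Δλ/2)=0.2560357066; c=2·atan2(√a, √(1-a))=1.061081222; dist=6371·c=6760.148 ≈ 6760.1 km; running total=66462.6 km
Leg 7 bearing: y=sinΔλ·cosφ2=0.39371232, x=cosφ1·sinφ2-sinφ1·cosφ2·cosΔλ=0.77904833; θ=atan2(y, x)=26.8109° ≈ 26.8°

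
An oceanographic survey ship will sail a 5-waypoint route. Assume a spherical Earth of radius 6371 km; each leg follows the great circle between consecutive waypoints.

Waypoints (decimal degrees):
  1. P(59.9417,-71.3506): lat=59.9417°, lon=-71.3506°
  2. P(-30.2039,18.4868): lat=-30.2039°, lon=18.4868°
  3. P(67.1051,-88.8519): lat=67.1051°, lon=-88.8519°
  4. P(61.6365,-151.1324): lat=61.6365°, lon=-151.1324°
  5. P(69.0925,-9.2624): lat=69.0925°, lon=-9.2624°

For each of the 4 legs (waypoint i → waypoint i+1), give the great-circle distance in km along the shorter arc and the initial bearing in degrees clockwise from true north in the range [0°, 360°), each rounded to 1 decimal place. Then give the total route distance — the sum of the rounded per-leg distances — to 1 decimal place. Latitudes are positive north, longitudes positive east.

Leg 1: φ1=1.0461800, φ2=-0.5271575, Δφ=-1.5733375, Δλ=1.5679584 rad; a=sin²(Δφ/2)+cosφ1·cosφ2·sin²(Δλ/2)=0.7170971750; c=2·atan2(√a, √(1-a))=2.019940058; dist=6371·c=12869.038 ≈ 12869.0 km; running total=12869.0 km
Leg 1 bearing: y=sinΔλ·cosφ2=0.86423708, x=cosφ1·sinφ2-sinφ1·cosφ2·cosΔλ=-0.25410536; θ=atan2(y, x)=106.3845° ≈ 106.4°
Leg 2: φ1=-0.5271575, φ2=1.1712049, Δφ=1.6983624, Δλ=-1.8734137 rad; a=sin²(Δφ/2)+cosφ1·cosφ2·sin²(Δλ/2)=0.7818240840; c=2·atan2(√a, √(1-a))=2.169592094; dist=6371·c=13822.471 ≈ 13822.5 km; running total=26691.5 km
Leg 2 bearing: y=sinΔλ·cosφ2=-0.37136378, x=cosφ1·sinφ2-sinφ1·cosφ2·cosΔλ=0.73782768; θ=atan2(y, x)=-26.7170° <0 so +360° → 333.2830° ≈ 333.3°
Leg 3: φ1=1.1712049, φ2=1.0757599, Δφ=-0.0954451, Δλ=-1.0869998 rad; a=sin²(Δφ/2)+cosφ1·cosφ2·sin²(Δλ/2)=0.0517017410; c=2·atan2(√a, √(1-a))=0.458773066; dist=6371·c=2922.843 ≈ 2922.8 km; running total=29614.3 km
Leg 3 bearing: y=sinΔλ·cosφ2=-0.42054322, x=cosφ1·sinφ2-sinφ1·cosφ2·cosΔλ=0.13877349; θ=atan2(y, x)=-71.7378° <0 so +360° → 288.2622° ≈ 288.3°
Leg 4: φ1=1.0757599, φ2=1.2058916, Δφ=0.1301317, Δλ=2.4760986 rad; a=sin²(Δφ/2)+cosφ1·cosφ2·sin²(Δλ/2)=0.1556709817; c=2·atan2(√a, √(1-a))=0.811159668; dist=6371·c=5167.898 ≈ 5167.9 km; running total=34782.2 km
Leg 4 bearing: y=sinΔλ·cosφ2=0.22034261, x=cosφ1·sinφ2-sinφ1·cosφ2·cosΔλ=0.69079609; θ=atan2(y, x)=17.6911° ≈ 17.7°

Leg 1: dist=12869.0 km, bearing=106.4°
Leg 2: dist=13822.5 km, bearing=333.3°
Leg 3: dist=2922.8 km, bearing=288.3°
Leg 4: dist=5167.9 km, bearing=17.7°
Total: 34782.2 km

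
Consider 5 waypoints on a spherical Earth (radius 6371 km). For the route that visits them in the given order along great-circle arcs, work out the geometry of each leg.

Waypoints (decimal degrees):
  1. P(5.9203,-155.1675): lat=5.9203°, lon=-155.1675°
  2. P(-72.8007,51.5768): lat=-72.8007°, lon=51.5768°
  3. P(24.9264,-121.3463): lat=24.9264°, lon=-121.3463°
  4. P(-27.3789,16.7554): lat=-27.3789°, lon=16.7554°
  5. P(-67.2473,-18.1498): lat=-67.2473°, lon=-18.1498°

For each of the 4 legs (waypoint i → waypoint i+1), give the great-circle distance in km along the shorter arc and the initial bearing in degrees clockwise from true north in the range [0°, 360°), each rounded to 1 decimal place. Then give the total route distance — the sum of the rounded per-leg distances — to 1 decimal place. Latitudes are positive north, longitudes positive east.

Leg 1: dist=12361.9 km, bearing=188.2°
Leg 2: dist=14674.2 km, bearing=188.6°
Leg 3: dist=15843.7 km, bearing=103.1°
Leg 4: dist=5016.1 km, bearing=198.2°
Total: 47895.9 km

Leg 1: φ1=0.1033287, φ2=-1.2706119, Δφ=-1.3739406, Δλ=3.6083687 rad; a=sin²(Δφ/2)+cosφ1·cosφ2·sin²(Δλ/2)=0.6805939839; c=2·atan2(√a, √(1-a))=1.940337876; dist=6371·c=12361.893 ≈ 12361.9 km; running total=12361.9 km
Leg 1 bearing: y=sinΔλ·cosφ2=-0.13306621, x=cosφ1·sinφ2-sinφ1·cosφ2·cosΔλ=-0.92294996; θ=atan2(y, x)=-171.7959° <0 so +360° → 188.2041° ≈ 188.2°
Leg 2: φ1=-1.2706119, φ2=0.4350478, Δφ=1.7056597, Δλ=-3.0180774 rad; a=sin²(Δφ/2)+cosφ1·cosφ2·sin²(Δλ/2)=0.8343582488; c=2·atan2(√a, √(1-a))=2.303277514; dist=6371·c=14674.181 ≈ 14674.2 km; running total=27036.1 km
Leg 2 bearing: y=sinΔλ·cosφ2=-0.11172517, x=cosφ1·sinφ2-sinφ1·cosφ2·cosΔλ=-0.73507532; θ=atan2(y, x)=-171.3577° <0 so +360° → 188.6423° ≈ 188.6°
Leg 3: φ1=0.4350478, φ2=-0.4778520, Δφ=-0.9128997, Δλ=2.4103294 rad; a=sin²(Δφ/2)+cosφ1·cosφ2·sin²(Δλ/2)=0.8966010126; c=2·atan2(√a, √(1-a))=2.486845662; dist=6371·c=15843.694 ≈ 15843.7 km; running total=42879.8 km
Leg 3 bearing: y=sinΔλ·cosφ2=0.59300555, x=cosφ1·sinφ2-sinφ1·cosφ2·cosΔλ=-0.13847371; θ=atan2(y, x)=103.1437° ≈ 103.1°
Leg 4: φ1=-0.4778520, φ2=-1.1736868, Δφ=-0.6958348, Δλ=-0.6092107 rad; a=sin²(Δφ/2)+cosφ1·cosφ2·sin²(Δλ/2)=0.1471323167; c=2·atan2(√a, √(1-a))=0.787335761; dist=6371·c=5016.116 ≈ 5016.1 km; running total=47895.9 km
Leg 4 bearing: y=sinΔλ·cosφ2=-0.22130873, x=cosφ1·sinφ2-sinφ1·cosφ2·cosΔλ=-0.67302306; θ=atan2(y, x)=-161.7977° <0 so +360° → 198.2023° ≈ 198.2°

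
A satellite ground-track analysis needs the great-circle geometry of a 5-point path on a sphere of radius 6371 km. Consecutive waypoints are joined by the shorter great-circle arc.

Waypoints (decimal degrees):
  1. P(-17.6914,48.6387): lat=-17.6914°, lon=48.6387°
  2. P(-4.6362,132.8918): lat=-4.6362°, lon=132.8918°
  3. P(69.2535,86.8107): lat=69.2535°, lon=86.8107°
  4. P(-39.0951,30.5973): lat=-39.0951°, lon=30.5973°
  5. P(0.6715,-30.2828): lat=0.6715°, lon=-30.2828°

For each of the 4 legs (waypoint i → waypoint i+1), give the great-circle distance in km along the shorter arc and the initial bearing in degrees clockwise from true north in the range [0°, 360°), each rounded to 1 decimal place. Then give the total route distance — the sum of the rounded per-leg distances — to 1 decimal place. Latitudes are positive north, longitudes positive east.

Leg 1: dist=9243.4 km, bearing=92.7°
Leg 2: dist=8923.6 km, bearing=345.0°
Leg 3: dist=12887.7 km, bearing=225.8°
Leg 4: dist=7591.1 km, bearing=289.9°
Total: 38645.8 km

Leg 1: φ1=-0.3087732, φ2=-0.0809170, Δφ=0.2278562, Δλ=1.4704940 rad; a=sin²(Δφ/2)+cosφ1·cosφ2·sin²(Δλ/2)=0.4401752594; c=2·atan2(√a, √(1-a))=1.450859507; dist=6371·c=9243.426 ≈ 9243.4 km; running total=9243.4 km
Leg 1 bearing: y=sinΔλ·cosφ2=0.99171839, x=cosφ1·sinφ2-sinφ1·cosφ2·cosΔλ=-0.04667583; θ=atan2(y, x)=92.6947° ≈ 92.7°
Leg 2: φ1=-0.0809170, φ2=1.2087016, Δφ=1.2896185, Δλ=-0.8042669 rad; a=sin²(Δφ/2)+cosφ1·cosφ2·sin²(Δλ/2)=0.4153404164; c=2·atan2(√a, √(1-a))=1.400657506; dist=6371·c=8923.589 ≈ 8923.6 km; running total=18167.0 km
Leg 2 bearing: y=sinΔλ·cosφ2=-0.25516260, x=cosφ1·sinφ2-sinφ1·cosφ2·cosΔλ=0.95195749; θ=atan2(y, x)=-15.0048° <0 so +360° → 344.9952° ≈ 345.0°
Leg 3: φ1=1.2087016, φ2=-0.6823382, Δφ=-1.8910398, Δλ=-0.9811089 rad; a=sin²(Δφ/2)+cosφ1·cosφ2·sin²(Δλ/2)=0.7184173940; c=2·atan2(√a, √(1-a))=2.022873288; dist=6371·c=12887.726 ≈ 12887.7 km; running total=31054.7 km
Leg 3 bearing: y=sinΔλ·cosφ2=-0.64502828, x=cosφ1·sinφ2-sinφ1·cosφ2·cosΔλ=-0.62698794; θ=atan2(y, x)=-134.1875° <0 so +360° → 225.8125° ≈ 225.8°
Leg 4: φ1=-0.6823382, φ2=0.0117199, Δφ=0.6940581, Δλ=-1.0625582 rad; a=sin²(Δφ/2)+cosφ1·cosφ2·sin²(Δλ/2)=0.3148679389; c=2·atan2(√a, √(1-a))=1.191502992; dist=6371·c=7591.066 ≈ 7591.1 km; running total=38645.8 km
Leg 4 bearing: y=sinΔλ·cosφ2=-0.87354326, x=cosφ1·sinφ2-sinφ1·cosφ2·cosΔλ=0.31595356; θ=atan2(y, x)=-70.1154° <0 so +360° → 289.8846° ≈ 289.9°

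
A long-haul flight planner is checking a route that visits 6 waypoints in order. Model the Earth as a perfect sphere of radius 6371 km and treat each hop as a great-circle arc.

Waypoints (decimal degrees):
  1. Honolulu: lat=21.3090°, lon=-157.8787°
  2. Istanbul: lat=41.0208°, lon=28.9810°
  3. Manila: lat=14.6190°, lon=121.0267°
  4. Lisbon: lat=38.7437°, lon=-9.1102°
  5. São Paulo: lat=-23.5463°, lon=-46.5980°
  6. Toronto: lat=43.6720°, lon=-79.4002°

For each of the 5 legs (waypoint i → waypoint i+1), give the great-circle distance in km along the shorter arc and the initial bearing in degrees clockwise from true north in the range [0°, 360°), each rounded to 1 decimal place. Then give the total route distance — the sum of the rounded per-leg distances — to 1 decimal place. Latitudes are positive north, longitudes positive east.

Leg 1: dist=13048.2 km, bearing=354.2°
Leg 2: dist=9115.3 km, bearing=77.6°
Leg 3: dist=12140.3 km, bearing=320.9°
Leg 4: dist=7950.2 km, bearing=216.0°
Leg 5: dist=8189.6 km, bearing=335.9°
Total: 50443.6 km

Leg 1: φ1=0.3719122, φ2=0.7159480, Δφ=0.3440358, Δλ=3.2613170 rad; a=sin²(Δφ/2)+cosφ1·cosφ2·sin²(Δλ/2)=0.7296749516; c=2·atan2(√a, √(1-a))=2.048059506; dist=6371·c=13048.187 ≈ 13048.2 km; running total=13048.2 km
Leg 1 bearing: y=sinΔλ·cosφ2=-0.09011295, x=cosφ1·sinφ2-sinφ1·cosφ2·cosΔλ=0.88367263; θ=atan2(y, x)=-5.8226° <0 so +360° → 354.1774° ≈ 354.2°
Leg 2: φ1=0.7159480, φ2=0.2551497, Δφ=-0.4607983, Δλ=1.6065005 rad; a=sin²(Δφ/2)+cosφ1·cosφ2·sin²(Δλ/2)=0.4302040607; c=2·atan2(√a, √(1-a))=1.430747081; dist=6371·c=9115.290 ≈ 9115.3 km; running total=22163.5 km
Leg 2 bearing: y=sinΔλ·cosφ2=0.96700883, x=cosφ1·sinφ2-sinφ1·cosφ2·cosΔλ=0.21309158; θ=atan2(y, x)=77.5728° ≈ 77.6°
Leg 3: φ1=0.2551497, φ2=0.6762051, Δφ=0.4210554, Δλ=-2.2713174 rad; a=sin²(Δφ/2)+cosφ1·cosφ2·sin²(Δλ/2)=0.6642691052; c=2·atan2(√a, √(1-a))=1.905551783; dist=6371·c=12140.270 ≈ 12140.3 km; running total=34303.8 km
Leg 3 bearing: y=sinΔλ·cosφ2=-0.59627930, x=cosφ1·sinφ2-sinφ1·cosφ2·cosΔλ=0.73247092; θ=atan2(y, x)=-39.1478° <0 so +360° → 320.8522° ≈ 320.9°
Leg 4: φ1=0.6762051, φ2=-0.4109605, Δφ=-1.0871656, Δλ=-0.6542855 rad; a=sin²(Δφ/2)+cosφ1·cosφ2·sin²(Δλ/2)=0.3413328510; c=2·atan2(√a, √(1-a))=1.247879158; dist=6371·c=7950.238 ≈ 7950.2 km; running total=42254.0 km
Leg 4 bearing: y=sinΔλ·cosφ2=-0.55791959, x=cosφ1·sinφ2-sinφ1·cosφ2·cosΔλ=-0.76682767; θ=atan2(y, x)=-143.9615° <0 so +360° → 216.0385° ≈ 216.0°
Leg 5: φ1=-0.4109605, φ2=0.7622202, Δφ=1.1731807, Δλ=-0.5725064 rad; a=sin²(Δφ/2)+cosφ1·cosφ2·sin²(Δλ/2)=0.3592549259; c=2·atan2(√a, √(1-a))=1.285449628; dist=6371·c=8189.600 ≈ 8189.6 km; running total=50443.6 km
Leg 5 bearing: y=sinΔλ·cosφ2=-0.39184343, x=cosφ1·sinφ2-sinφ1·cosφ2·cosΔλ=0.87591211; θ=atan2(y, x)=-24.1016° <0 so +360° → 335.8984° ≈ 335.9°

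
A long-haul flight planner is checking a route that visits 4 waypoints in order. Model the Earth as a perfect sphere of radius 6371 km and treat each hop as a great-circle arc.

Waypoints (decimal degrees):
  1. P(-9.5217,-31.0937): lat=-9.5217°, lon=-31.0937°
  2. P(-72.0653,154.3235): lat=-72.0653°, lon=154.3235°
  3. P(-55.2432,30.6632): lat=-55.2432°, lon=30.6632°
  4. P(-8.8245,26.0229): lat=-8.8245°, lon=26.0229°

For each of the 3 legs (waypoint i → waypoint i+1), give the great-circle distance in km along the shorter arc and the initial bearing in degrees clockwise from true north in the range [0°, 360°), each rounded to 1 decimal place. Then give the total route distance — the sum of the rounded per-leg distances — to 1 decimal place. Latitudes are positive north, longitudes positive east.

Leg 1: dist=10934.3 km, bearing=181.7°
Leg 2: dist=5205.6 km, bearing=220.6°
Leg 3: dist=5177.7 km, bearing=353.7°
Total: 21317.6 km

Leg 1: φ1=-0.1661850, φ2=-1.2577768, Δφ=-1.0915917, Δλ=3.2361406 rad; a=sin²(Δφ/2)+cosφ1·cosφ2·sin²(Δλ/2)=0.5724755506; c=2·atan2(√a, √(1-a))=1.716259878; dist=6371·c=10934.292 ≈ 10934.3 km; running total=10934.3 km
Leg 1 bearing: y=sinΔλ·cosφ2=-0.02907107, x=cosφ1·sinφ2-sinφ1·cosφ2·cosΔλ=-0.98901165; θ=atan2(y, x)=-178.3163° <0 so +360° → 181.6837° ≈ 181.7°
Leg 2: φ1=-1.2577768, φ2=-0.9641757, Δφ=0.2936010, Δλ=-2.1582794 rad; a=sin²(Δφ/2)+cosφ1·cosφ2·sin²(Δλ/2)=0.1578224859; c=2·atan2(√a, √(1-a))=0.817077550; dist=6371·c=5205.601 ≈ 5205.6 km; running total=16139.9 km
Leg 2 bearing: y=sinΔλ·cosφ2=-0.47451134, x=cosφ1·sinφ2-sinφ1·cosφ2·cosΔλ=-0.55362188; θ=atan2(y, x)=-139.4000° <0 so +360° → 220.6000° ≈ 220.6°
Leg 3: φ1=-0.9641757, φ2=-0.1540166, Δφ=0.8101591, Δλ=-0.0809885 rad; a=sin²(Δφ/2)+cosφ1·cosφ2·sin²(Δλ/2)=0.1562316843; c=2·atan2(√a, √(1-a))=0.812705116; dist=6371·c=5177.744 ≈ 5177.7 km; running total=21317.6 km
Leg 3 bearing: y=sinΔλ·cosφ2=-0.07994238, x=cosφ1·sinφ2-sinφ1·cosφ2·cosΔλ=0.72173582; θ=atan2(y, x)=-6.3205° <0 so +360° → 353.6795° ≈ 353.7°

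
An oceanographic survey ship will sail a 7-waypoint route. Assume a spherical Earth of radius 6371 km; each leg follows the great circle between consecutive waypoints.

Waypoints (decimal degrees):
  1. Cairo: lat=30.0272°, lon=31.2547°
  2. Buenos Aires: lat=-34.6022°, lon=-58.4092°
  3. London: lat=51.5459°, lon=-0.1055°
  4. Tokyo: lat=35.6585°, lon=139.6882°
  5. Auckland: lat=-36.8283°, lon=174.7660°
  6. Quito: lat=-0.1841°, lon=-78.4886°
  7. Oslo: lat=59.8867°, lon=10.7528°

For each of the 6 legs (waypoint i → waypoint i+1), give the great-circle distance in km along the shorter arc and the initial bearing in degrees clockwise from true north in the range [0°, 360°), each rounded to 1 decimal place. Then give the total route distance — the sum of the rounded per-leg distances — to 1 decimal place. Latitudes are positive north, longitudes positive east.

Leg 1: φ1=0.5240735, φ2=-0.6039223, Δφ=-1.1279958, Δλ=-1.5649303 rad; a=sin²(Δφ/2)+cosφ1·cosφ2·sin²(Δλ/2)=0.6399953690; c=2·atan2(√a, √(1-a))=1.854580788; dist=6371·c=11815.534 ≈ 11815.5 km; running total=11815.5 km
Leg 1 bearing: y=sinΔλ·cosφ2=-0.82310040, x=cosφ1·sinφ2-sinφ1·cosφ2·cosΔλ=-0.49407582; θ=atan2(y, x)=-120.9748° <0 so +360° → 239.0252° ≈ 239.0°
Leg 2: φ1=-0.6039223, φ2=0.8996457, Δφ=1.5035680, Δλ=1.0175915 rad; a=sin²(Δφ/2)+cosφ1·cosφ2·sin²(Δλ/2)=0.5878770967; c=2·atan2(√a, √(1-a))=1.747468161; dist=6371·c=11133.120 ≈ 11133.1 km; running total=22948.6 km
Leg 2 bearing: y=sinΔλ·cosφ2=0.52912988, x=cosφ1·sinφ2-sinφ1·cosφ2·cosΔλ=0.83013977; θ=atan2(y, x)=32.5134° ≈ 32.5°
Leg 3: φ1=0.8996457, φ2=0.6223582, Δφ=-0.2772874, Δλ=2.4398603 rad; a=sin²(Δφ/2)+cosφ1·cosφ2·sin²(Δλ/2)=0.4646931682; c=2·atan2(√a, √(1-a))=1.500123848; dist=6371·c=9557.289 ≈ 9557.3 km; running total=32505.9 km
Leg 3 bearing: y=sinΔλ·cosφ2=0.52450646, x=cosφ1·sinφ2-sinφ1·cosφ2·cosΔλ=0.84847315; θ=atan2(y, x)=31.7234° ≈ 31.7°
Leg 4: φ1=0.6223582, φ2=-0.6427751, Δφ=-1.2651333, Δλ=0.6122231 rad; a=sin²(Δφ/2)+cosφ1·cosφ2·sin²(Δλ/2)=0.4085987590; c=2·atan2(√a, √(1-a))=1.386960112; dist=6371·c=8836.323 ≈ 8836.3 km; running total=41342.2 km
Leg 4 bearing: y=sinΔλ·cosφ2=0.46000078, x=cosφ1·sinφ2-sinφ1·cosφ2·cosΔλ=-0.86889731; θ=atan2(y, x)=152.1029° ≈ 152.1°
Leg 5: φ1=-0.6427751, φ2=-0.0032132, Δφ=0.6395619, Δλ=-4.4201266 rad; a=sin²(Δφ/2)+cosφ1·cosφ2·sin²(Δλ/2)=0.6143468732; c=2·atan2(√a, √(1-a))=1.801531984; dist=6371·c=11477.560 ≈ 11477.6 km; running total=52819.8 km
Leg 5 bearing: y=sinΔλ·cosφ2=0.95758955, x=cosφ1·sinφ2-sinφ1·cosφ2·cosΔλ=-0.17527527; θ=atan2(y, x)=100.3725° ≈ 100.4°
Leg 6: φ1=-0.0032132, φ2=1.0452201, Δφ=1.0484332, Δλ=1.5575563 rad; a=sin²(Δφ/2)+cosφ1·cosφ2·sin²(Δλ/2)=0.4980685084; c=2·atan2(√a, √(1-a))=1.566933334; dist=6371·c=9982.932 ≈ 9982.9 km; running total=62802.7 km
Leg 6 bearing: y=sinΔλ·cosφ2=0.50166758, x=cosφ1·sinφ2-sinφ1·cosφ2·cosΔλ=0.86505186; θ=atan2(y, x)=30.1106° ≈ 30.1°

Leg 1: dist=11815.5 km, bearing=239.0°
Leg 2: dist=11133.1 km, bearing=32.5°
Leg 3: dist=9557.3 km, bearing=31.7°
Leg 4: dist=8836.3 km, bearing=152.1°
Leg 5: dist=11477.6 km, bearing=100.4°
Leg 6: dist=9982.9 km, bearing=30.1°
Total: 62802.7 km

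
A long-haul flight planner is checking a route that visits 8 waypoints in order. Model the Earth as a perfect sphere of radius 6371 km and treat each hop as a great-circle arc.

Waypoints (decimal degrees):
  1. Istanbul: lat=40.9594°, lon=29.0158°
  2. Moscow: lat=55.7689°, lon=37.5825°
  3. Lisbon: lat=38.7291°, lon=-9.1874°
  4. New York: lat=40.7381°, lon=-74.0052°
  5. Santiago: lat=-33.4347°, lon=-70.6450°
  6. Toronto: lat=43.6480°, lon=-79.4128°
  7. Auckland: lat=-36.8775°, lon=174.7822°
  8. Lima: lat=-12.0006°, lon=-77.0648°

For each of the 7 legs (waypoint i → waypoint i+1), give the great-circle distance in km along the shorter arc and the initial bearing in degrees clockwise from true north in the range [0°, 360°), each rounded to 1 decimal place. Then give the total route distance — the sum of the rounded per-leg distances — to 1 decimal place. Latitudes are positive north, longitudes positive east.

Leg 1: φ1=0.7148764, φ2=0.9733509, Δφ=0.2584745, Δλ=0.1495171 rad; a=sin²(Δφ/2)+cosφ1·cosφ2·sin²(Δλ/2)=0.0189792653; c=2·atan2(√a, √(1-a))=0.276409599; dist=6371·c=1761.006 ≈ 1761.0 km; running total=1761.0 km
Leg 1 bearing: y=sinΔλ·cosφ2=0.08379517, x=cosφ1·sinφ2-sinφ1·cosφ2·cosΔλ=0.25972020; θ=atan2(y, x)=17.8816° ≈ 17.9°
Leg 2: φ1=0.9733509, φ2=0.6759503, Δφ=-0.2974006, Δλ=-0.8162887 rad; a=sin²(Δφ/2)+cosφ1·cosφ2·sin²(Δλ/2)=0.0910817242; c=2·atan2(√a, √(1-a))=0.613154988; dist=6371·c=3906.410 ≈ 3906.4 km; running total=5667.4 km
Leg 2 bearing: y=sinΔλ·cosφ2=-0.56839710, x=cosφ1·sinφ2-sinφ1·cosφ2·cosΔλ=-0.08982269; θ=atan2(y, x)=-98.9801° <0 so +360° → 261.0199° ≈ 261.0°
Leg 3: φ1=0.6759503, φ2=0.7110140, Δφ=0.0350637, Δλ=-1.1312840 rad; a=sin²(Δφ/2)+cosφ1·cosφ2·sin²(Δλ/2)=0.1700990100; c=2·atan2(√a, √(1-a))=0.850241117; dist=6371·c=5416.886 ≈ 5416.9 km; running total=11084.3 km
Leg 3 bearing: y=sinΔλ·cosφ2=-0.68568814, x=cosφ1·sinφ2-sinφ1·cosφ2·cosΔλ=0.30739733; θ=atan2(y, x)=-65.8531° <0 so +360° → 294.1469° ≈ 294.1°
Leg 4: φ1=0.7110140, φ2=-0.5835456, Δφ=-1.2945596, Δλ=0.0586466 rad; a=sin²(Δφ/2)+cosφ1·cosφ2·sin²(Δλ/2)=0.3641750357; c=2·atan2(√a, √(1-a))=1.295689312; dist=6371·c=8254.837 ≈ 8254.8 km; running total=19339.1 km
Leg 4 bearing: y=sinΔλ·cosφ2=0.04891334, x=cosφ1·sinφ2-sinφ1·cosφ2·cosΔλ=-0.96115233; θ=atan2(y, x)=177.0867° ≈ 177.1°
Leg 5: φ1=-0.5835456, φ2=0.7618013, Δφ=1.3453469, Δλ=-0.1530270 rad; a=sin²(Δφ/2)+cosφ1·cosφ2·sin²(Δλ/2)=0.3917560175; c=2·atan2(√a, √(1-a))=1.352580645; dist=6371·c=8617.291 ≈ 8617.3 km; running total=27956.4 km
Leg 5 bearing: y=sinΔλ·cosφ2=-0.11029773, x=cosφ1·sinφ2-sinφ1·cosφ2·cosΔλ=0.97003473; θ=atan2(y, x)=-6.4870° <0 so +360° → 353.5130° ≈ 353.5°
Leg 6: φ1=0.7618013, φ2=-0.6436338, Δφ=-1.4054351, Δλ=4.4365397 rad; a=sin²(Δφ/2)+cosφ1·cosφ2·sin²(Δλ/2)=0.7859290116; c=2·atan2(√a, √(1-a))=2.179565307; dist=6371·c=13886.011 ≈ 13886.0 km; running total=41842.4 km
Leg 6 bearing: y=sinΔλ·cosφ2=-0.76967877, x=cosφ1·sinφ2-sinφ1·cosφ2·cosΔλ=-0.28385381; θ=atan2(y, x)=-110.2437° <0 so +360° → 249.7563° ≈ 249.8°
Leg 7: φ1=-0.6436338, φ2=-0.2094500, Δφ=0.4341838, Δλ=-4.3955594 rad; a=sin²(Δφ/2)+cosφ1·cosφ2·sin²(Δλ/2)=0.5594989062; c=2·atan2(√a, √(1-a))=1.690076788; dist=6371·c=10767.479 ≈ 10767.5 km; running total=52609.9 km
Leg 7 bearing: y=sinΔλ·cosφ2=0.92946111, x=cosφ1·sinφ2-sinφ1·cosφ2·cosΔλ=-0.34920132; θ=atan2(y, x)=110.5913° ≈ 110.6°

Leg 1: dist=1761.0 km, bearing=17.9°
Leg 2: dist=3906.4 km, bearing=261.0°
Leg 3: dist=5416.9 km, bearing=294.1°
Leg 4: dist=8254.8 km, bearing=177.1°
Leg 5: dist=8617.3 km, bearing=353.5°
Leg 6: dist=13886.0 km, bearing=249.8°
Leg 7: dist=10767.5 km, bearing=110.6°
Total: 52609.9 km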